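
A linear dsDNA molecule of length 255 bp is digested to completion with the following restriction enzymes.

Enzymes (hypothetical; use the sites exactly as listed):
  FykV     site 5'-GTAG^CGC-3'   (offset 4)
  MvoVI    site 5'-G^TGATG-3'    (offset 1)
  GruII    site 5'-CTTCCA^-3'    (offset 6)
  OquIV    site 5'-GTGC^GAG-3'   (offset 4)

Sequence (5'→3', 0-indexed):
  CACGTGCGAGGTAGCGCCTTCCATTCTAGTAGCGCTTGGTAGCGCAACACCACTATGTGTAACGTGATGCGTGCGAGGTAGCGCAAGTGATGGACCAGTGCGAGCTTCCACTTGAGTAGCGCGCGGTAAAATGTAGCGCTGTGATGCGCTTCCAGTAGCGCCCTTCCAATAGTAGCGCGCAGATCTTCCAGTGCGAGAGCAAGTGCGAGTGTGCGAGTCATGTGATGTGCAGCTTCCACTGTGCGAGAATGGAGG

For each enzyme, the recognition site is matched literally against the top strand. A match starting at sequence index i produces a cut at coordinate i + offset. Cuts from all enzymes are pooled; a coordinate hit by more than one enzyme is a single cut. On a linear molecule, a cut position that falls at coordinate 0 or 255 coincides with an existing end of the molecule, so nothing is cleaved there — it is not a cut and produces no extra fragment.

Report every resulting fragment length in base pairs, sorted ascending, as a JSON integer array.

Site scan:
  FykV (GTAGCGC, off=4): starts [10, 28, 38, 77, 115, 132, 154, 171] → cuts [14, 32, 42, 81, 119, 136, 158, 175]
  MvoVI (GTGATG, off=1): starts [63, 86, 140, 221] → cuts [64, 87, 141, 222]
  GruII (CTTCCA, off=6): starts [17, 104, 148, 162, 184, 232] → cuts [23, 110, 154, 168, 190, 238]
  OquIV (GTGCGAG, off=4): starts [3, 70, 97, 190, 202, 210, 240] → cuts [7, 74, 101, 194, 206, 214, 244]

All cut coordinates (distinct, sorted): [7, 14, 23, 32, 42, 64, 74, 81, 87, 101, 110, 119, 136, 141, 154, 158, 168, 175, 190, 194, 206, 214, 222, 238, 244]

Fragment lengths:
  [0,7): 7 bp
  [7,14): 7 bp
  [14,23): 9 bp
  [23,32): 9 bp
  [32,42): 10 bp
  [42,64): 22 bp
  [64,74): 10 bp
  [74,81): 7 bp
  [81,87): 6 bp
  [87,101): 14 bp
  [101,110): 9 bp
  [110,119): 9 bp
  [119,136): 17 bp
  [136,141): 5 bp
  [141,154): 13 bp
  [154,158): 4 bp
  [158,168): 10 bp
  [168,175): 7 bp
  [175,190): 15 bp
  [190,194): 4 bp
  [194,206): 12 bp
  [206,214): 8 bp
  [214,222): 8 bp
  [222,238): 16 bp
  [238,244): 6 bp
  [244,255): 11 bp

[4,4,5,6,6,7,7,7,7,8,8,9,9,9,9,10,10,10,11,12,13,14,15,16,17,22]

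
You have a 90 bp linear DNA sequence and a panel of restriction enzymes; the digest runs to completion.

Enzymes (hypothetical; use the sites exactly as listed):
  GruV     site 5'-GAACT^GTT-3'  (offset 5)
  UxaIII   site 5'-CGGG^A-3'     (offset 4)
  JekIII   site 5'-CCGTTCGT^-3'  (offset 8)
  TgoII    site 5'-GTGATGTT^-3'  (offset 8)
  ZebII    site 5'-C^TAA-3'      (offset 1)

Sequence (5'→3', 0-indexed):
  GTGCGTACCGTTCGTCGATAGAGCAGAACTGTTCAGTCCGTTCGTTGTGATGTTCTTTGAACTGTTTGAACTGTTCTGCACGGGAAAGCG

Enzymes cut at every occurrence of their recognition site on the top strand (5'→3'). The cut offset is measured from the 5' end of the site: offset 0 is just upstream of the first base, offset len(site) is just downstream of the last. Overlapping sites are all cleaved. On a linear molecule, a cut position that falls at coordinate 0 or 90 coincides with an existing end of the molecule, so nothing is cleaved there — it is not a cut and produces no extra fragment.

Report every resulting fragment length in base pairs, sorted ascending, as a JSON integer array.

[6,9,9,9,12,15,15,15]

Site scan:
  GruV GAACTGTT/5: at [25, 58, 67] ⇒ [30, 63, 72]
  UxaIII CGGGA/4: at [80] ⇒ [84]
  JekIII CCGTTCGT/8: at [7, 37] ⇒ [15, 45]
  TgoII GTGATGTT/8: at [46] ⇒ [54]
  ZebII (CTAA, off=1): no sites

Pooled cuts: [15, 30, 45, 54, 63, 72, 84]

Fragment lengths:
  [0,15): 15 bp
  [15,30): 15 bp
  [30,45): 15 bp
  [45,54): 9 bp
  [54,63): 9 bp
  [63,72): 9 bp
  [72,84): 12 bp
  [84,90): 6 bp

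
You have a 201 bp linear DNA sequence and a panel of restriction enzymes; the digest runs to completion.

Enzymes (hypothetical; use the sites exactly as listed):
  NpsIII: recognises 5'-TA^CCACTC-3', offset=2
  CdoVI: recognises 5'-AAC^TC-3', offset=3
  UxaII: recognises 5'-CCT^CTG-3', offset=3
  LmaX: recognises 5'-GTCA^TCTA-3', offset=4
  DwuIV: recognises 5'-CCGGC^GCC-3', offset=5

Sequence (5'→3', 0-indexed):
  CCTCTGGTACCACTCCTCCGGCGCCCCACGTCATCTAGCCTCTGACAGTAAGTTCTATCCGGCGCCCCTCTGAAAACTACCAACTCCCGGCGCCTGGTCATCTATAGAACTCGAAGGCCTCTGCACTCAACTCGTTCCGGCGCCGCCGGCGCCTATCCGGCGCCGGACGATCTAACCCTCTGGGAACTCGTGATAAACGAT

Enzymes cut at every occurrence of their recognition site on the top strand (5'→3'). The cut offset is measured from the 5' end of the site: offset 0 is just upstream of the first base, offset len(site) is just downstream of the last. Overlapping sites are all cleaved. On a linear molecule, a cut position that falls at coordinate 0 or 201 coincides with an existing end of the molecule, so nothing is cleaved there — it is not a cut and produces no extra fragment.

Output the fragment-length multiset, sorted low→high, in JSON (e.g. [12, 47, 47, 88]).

[3,6,6,7,8,8,9,9,10,10,10,11,11,11,13,14,15,18,22]

Site scan:
  NpsIII TACCACTC/2: at [7] ⇒ [9]
  CdoVI AACTC/3: at [81, 107, 128, 184] ⇒ [84, 110, 131, 187]
  UxaII CCTCTG/3: at [0, 38, 66, 117, 176] ⇒ [3, 41, 69, 120, 179]
  LmaX GTCATCTA/4: at [29, 96] ⇒ [33, 100]
  DwuIV CCGGCGCC/5: at [17, 58, 86, 136, 145, 156] ⇒ [22, 63, 91, 141, 150, 161]

Pooled cuts: [3, 9, 22, 33, 41, 63, 69, 84, 91, 100, 110, 120, 131, 141, 150, 161, 179, 187]

Fragments:
  [0,3): 3 bp
  [3,9): 6 bp
  [9,22): 13 bp
  [22,33): 11 bp
  [33,41): 8 bp
  [41,63): 22 bp
  [63,69): 6 bp
  [69,84): 15 bp
  [84,91): 7 bp
  [91,100): 9 bp
  [100,110): 10 bp
  [110,120): 10 bp
  [120,131): 11 bp
  [131,141): 10 bp
  [141,150): 9 bp
  [150,161): 11 bp
  [161,179): 18 bp
  [179,187): 8 bp
  [187,201): 14 bp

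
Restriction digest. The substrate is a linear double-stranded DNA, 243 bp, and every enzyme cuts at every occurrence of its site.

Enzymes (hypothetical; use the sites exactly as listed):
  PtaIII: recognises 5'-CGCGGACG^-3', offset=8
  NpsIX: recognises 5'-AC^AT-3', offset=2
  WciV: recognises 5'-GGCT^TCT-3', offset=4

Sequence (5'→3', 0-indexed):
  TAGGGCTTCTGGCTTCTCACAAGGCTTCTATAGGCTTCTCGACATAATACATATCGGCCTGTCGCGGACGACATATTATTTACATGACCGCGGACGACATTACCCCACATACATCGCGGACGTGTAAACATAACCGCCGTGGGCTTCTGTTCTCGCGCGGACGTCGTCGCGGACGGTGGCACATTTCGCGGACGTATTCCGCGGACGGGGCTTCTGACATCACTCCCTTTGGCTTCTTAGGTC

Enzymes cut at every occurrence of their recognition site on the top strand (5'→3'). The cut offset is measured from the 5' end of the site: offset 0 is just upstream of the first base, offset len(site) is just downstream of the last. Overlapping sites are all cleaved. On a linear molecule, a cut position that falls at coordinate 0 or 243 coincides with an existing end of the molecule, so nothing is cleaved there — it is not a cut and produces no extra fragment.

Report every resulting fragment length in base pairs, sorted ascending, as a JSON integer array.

[2,2,4,5,6,7,7,7,7,7,7,9,10,10,10,11,12,12,12,13,13,16,16,18,20]

Scan for sites:
  PtaIII (CGCGGACG, off=8): starts [62, 88, 114, 155, 167, 186, 199] → cuts [70, 96, 122, 163, 175, 194, 207]
  NpsIX (ACAT, off=2): starts [41, 48, 70, 81, 96, 106, 110, 127, 180, 216] → cuts [43, 50, 72, 83, 98, 108, 112, 129, 182, 218]
  WciV (GGCTTCT, off=4): starts [3, 10, 22, 32, 141, 208, 230] → cuts [7, 14, 26, 36, 145, 212, 234]

Pooled cuts: [7, 14, 26, 36, 43, 50, 70, 72, 83, 96, 98, 108, 112, 122, 129, 145, 163, 175, 182, 194, 207, 212, 218, 234]

Fragment lengths:
  [0,7): 7 bp
  [7,14): 7 bp
  [14,26): 12 bp
  [26,36): 10 bp
  [36,43): 7 bp
  [43,50): 7 bp
  [50,70): 20 bp
  [70,72): 2 bp
  [72,83): 11 bp
  [83,96): 13 bp
  [96,98): 2 bp
  [98,108): 10 bp
  [108,112): 4 bp
  [112,122): 10 bp
  [122,129): 7 bp
  [129,145): 16 bp
  [145,163): 18 bp
  [163,175): 12 bp
  [175,182): 7 bp
  [182,194): 12 bp
  [194,207): 13 bp
  [207,212): 5 bp
  [212,218): 6 bp
  [218,234): 16 bp
  [234,243): 9 bp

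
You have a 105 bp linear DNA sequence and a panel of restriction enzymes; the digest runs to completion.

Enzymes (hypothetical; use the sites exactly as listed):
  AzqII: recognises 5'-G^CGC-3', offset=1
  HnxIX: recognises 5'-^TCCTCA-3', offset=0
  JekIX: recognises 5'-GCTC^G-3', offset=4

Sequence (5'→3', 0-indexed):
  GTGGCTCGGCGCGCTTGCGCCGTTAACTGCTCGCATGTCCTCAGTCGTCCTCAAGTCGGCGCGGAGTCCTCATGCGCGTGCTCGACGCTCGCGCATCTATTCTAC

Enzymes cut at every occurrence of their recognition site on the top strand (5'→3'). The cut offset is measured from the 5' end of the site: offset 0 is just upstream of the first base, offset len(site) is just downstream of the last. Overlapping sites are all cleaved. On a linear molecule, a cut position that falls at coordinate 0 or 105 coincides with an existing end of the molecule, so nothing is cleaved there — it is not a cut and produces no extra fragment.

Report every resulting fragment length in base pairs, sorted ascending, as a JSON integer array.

Site scan:
  AzqII (GCGC, off=1): starts [8, 10, 16, 58, 73, 90] → cuts [9, 11, 17, 59, 74, 91]
  HnxIX (TCCTCA, off=0): starts [37, 47, 66] → cuts [37, 47, 66]
  JekIX (GCTCG, off=4): starts [3, 28, 79, 86] → cuts [7, 32, 83, 90]

All cut coordinates (distinct, sorted): [7, 9, 11, 17, 32, 37, 47, 59, 66, 74, 83, 90, 91]

Fragments:
  [0,7): 7 bp
  [7,9): 2 bp
  [9,11): 2 bp
  [11,17): 6 bp
  [17,32): 15 bp
  [32,37): 5 bp
  [37,47): 10 bp
  [47,59): 12 bp
  [59,66): 7 bp
  [66,74): 8 bp
  [74,83): 9 bp
  [83,90): 7 bp
  [90,91): 1 bp
  [91,105): 14 bp

[1,2,2,5,6,7,7,7,8,9,10,12,14,15]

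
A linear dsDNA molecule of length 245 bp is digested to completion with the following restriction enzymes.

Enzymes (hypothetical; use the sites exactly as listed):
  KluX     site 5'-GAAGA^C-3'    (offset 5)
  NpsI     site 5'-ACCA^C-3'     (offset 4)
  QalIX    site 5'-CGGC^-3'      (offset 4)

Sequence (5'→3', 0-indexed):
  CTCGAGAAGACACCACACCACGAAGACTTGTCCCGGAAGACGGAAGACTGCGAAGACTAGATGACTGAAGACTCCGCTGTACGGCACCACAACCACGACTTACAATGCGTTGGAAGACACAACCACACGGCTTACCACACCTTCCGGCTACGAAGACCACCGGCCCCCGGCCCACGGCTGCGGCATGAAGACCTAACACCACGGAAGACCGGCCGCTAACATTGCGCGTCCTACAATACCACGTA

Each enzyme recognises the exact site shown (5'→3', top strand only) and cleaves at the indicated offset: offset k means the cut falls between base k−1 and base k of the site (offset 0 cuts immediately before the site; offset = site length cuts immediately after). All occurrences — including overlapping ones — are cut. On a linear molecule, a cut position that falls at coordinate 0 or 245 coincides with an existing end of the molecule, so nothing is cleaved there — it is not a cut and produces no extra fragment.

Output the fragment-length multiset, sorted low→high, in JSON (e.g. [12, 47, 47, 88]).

[3,4,4,5,5,5,5,6,6,6,6,6,7,7,7,7,7,8,8,9,10,10,11,14,14,15,22,28]

Site scan:
  KluX (GAAGAC, off=5): starts [5, 21, 35, 42, 51, 66, 112, 151, 186, 203] → cuts [10, 26, 40, 47, 56, 71, 117, 156, 191, 208]
  NpsI (ACCAC, off=4): starts [11, 16, 85, 91, 121, 133, 155, 197, 237] → cuts [15, 20, 89, 95, 125, 137, 159, 201, 241]
  QalIX (CGGC, off=4): starts [81, 127, 144, 160, 167, 174, 180, 209] → cuts [85, 131, 148, 164, 171, 178, 184, 213]

All cut coordinates (distinct, sorted): [10, 15, 20, 26, 40, 47, 56, 71, 85, 89, 95, 117, 125, 131, 137, 148, 156, 159, 164, 171, 178, 184, 191, 201, 208, 213, 241]

Fragment lengths:
  [0,10): 10 bp
  [10,15): 5 bp
  [15,20): 5 bp
  [20,26): 6 bp
  [26,40): 14 bp
  [40,47): 7 bp
  [47,56): 9 bp
  [56,71): 15 bp
  [71,85): 14 bp
  [85,89): 4 bp
  [89,95): 6 bp
  [95,117): 22 bp
  [117,125): 8 bp
  [125,131): 6 bp
  [131,137): 6 bp
  [137,148): 11 bp
  [148,156): 8 bp
  [156,159): 3 bp
  [159,164): 5 bp
  [164,171): 7 bp
  [171,178): 7 bp
  [178,184): 6 bp
  [184,191): 7 bp
  [191,201): 10 bp
  [201,208): 7 bp
  [208,213): 5 bp
  [213,241): 28 bp
  [241,245): 4 bp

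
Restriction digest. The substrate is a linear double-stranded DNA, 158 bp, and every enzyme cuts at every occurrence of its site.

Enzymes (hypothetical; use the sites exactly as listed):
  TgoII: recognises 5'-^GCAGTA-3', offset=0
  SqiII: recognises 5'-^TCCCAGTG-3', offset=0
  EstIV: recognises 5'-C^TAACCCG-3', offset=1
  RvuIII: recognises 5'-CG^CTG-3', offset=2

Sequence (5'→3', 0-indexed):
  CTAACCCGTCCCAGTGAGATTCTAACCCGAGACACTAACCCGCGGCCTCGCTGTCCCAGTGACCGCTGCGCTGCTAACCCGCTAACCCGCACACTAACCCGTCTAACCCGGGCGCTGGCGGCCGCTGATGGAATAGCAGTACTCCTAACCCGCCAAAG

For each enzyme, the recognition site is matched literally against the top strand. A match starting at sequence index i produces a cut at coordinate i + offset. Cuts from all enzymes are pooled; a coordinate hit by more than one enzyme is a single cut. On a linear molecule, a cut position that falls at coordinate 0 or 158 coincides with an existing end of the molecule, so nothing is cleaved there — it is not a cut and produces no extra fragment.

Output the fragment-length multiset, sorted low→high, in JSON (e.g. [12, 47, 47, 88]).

Per-enzyme occurrences:
  TgoII GCAGTA/0: at [135] ⇒ [135]
  SqiII TCCCAGTG/0: at [8, 53] ⇒ [8, 53]
  EstIV CTAACCCG/1: at [0, 21, 34, 73, 81, 93, 102, 144] ⇒ [1, 22, 35, 74, 82, 94, 103, 145]
  RvuIII CGCTG/2: at [48, 63, 68, 112, 122] ⇒ [50, 65, 70, 114, 124]

Pooled cuts: [1, 8, 22, 35, 50, 53, 65, 70, 74, 82, 94, 103, 114, 124, 135, 145]

Fragment lengths:
  [0,1): 1 bp
  [1,8): 7 bp
  [8,22): 14 bp
  [22,35): 13 bp
  [35,50): 15 bp
  [50,53): 3 bp
  [53,65): 12 bp
  [65,70): 5 bp
  [70,74): 4 bp
  [74,82): 8 bp
  [82,94): 12 bp
  [94,103): 9 bp
  [103,114): 11 bp
  [114,124): 10 bp
  [124,135): 11 bp
  [135,145): 10 bp
  [145,158): 13 bp

[1,3,4,5,7,8,9,10,10,11,11,12,12,13,13,14,15]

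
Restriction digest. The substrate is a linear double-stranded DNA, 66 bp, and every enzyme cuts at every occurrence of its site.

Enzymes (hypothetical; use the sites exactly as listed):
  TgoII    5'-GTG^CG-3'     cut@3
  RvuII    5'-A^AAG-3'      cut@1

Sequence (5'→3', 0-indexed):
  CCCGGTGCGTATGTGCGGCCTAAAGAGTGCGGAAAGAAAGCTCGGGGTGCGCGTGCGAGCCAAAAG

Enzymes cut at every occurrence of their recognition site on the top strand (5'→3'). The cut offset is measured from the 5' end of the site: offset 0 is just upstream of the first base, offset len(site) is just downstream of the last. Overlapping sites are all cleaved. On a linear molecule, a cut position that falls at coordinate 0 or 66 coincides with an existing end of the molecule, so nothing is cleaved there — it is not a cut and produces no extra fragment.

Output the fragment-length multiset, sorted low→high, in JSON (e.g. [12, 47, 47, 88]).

Site scan:
  TgoII (GTGCG, off=3): starts [4, 12, 26, 46, 52] → cuts [7, 15, 29, 49, 55]
  RvuII (AAAG, off=1): starts [21, 32, 36, 62] → cuts [22, 33, 37, 63]

Pooled cuts: [7, 15, 22, 29, 33, 37, 49, 55, 63]

Fragment lengths:
  [0,7): 7 bp
  [7,15): 8 bp
  [15,22): 7 bp
  [22,29): 7 bp
  [29,33): 4 bp
  [33,37): 4 bp
  [37,49): 12 bp
  [49,55): 6 bp
  [55,63): 8 bp
  [63,66): 3 bp

[3,4,4,6,7,7,7,8,8,12]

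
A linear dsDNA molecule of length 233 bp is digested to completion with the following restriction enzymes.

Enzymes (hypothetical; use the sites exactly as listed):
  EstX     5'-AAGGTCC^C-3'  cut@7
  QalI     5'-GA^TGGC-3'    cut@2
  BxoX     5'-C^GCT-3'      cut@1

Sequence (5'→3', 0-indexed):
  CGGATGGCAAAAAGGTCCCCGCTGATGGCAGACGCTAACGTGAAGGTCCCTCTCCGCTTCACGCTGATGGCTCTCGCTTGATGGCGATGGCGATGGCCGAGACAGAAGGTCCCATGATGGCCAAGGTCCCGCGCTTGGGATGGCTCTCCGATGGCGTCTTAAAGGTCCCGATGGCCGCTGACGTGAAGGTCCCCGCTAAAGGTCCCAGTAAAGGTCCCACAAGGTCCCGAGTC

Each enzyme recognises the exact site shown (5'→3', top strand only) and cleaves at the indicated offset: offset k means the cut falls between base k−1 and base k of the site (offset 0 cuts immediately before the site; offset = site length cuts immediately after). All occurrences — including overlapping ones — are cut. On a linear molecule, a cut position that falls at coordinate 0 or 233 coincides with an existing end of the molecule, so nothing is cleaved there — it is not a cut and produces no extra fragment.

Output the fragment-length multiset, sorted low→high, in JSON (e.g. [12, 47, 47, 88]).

[2,2,3,3,4,5,5,5,5,6,6,6,6,6,7,8,8,8,10,11,11,12,12,14,16,16,17,19]

Scan for sites:
  EstX (AAGGTCCC, off=7): starts [11, 42, 105, 122, 161, 185, 198, 210, 220] → cuts [18, 49, 112, 129, 168, 192, 205, 217, 227]
  QalI (GATGGC, off=2): starts [2, 23, 65, 79, 85, 91, 115, 138, 149, 169] → cuts [4, 25, 67, 81, 87, 93, 117, 140, 151, 171]
  BxoX (CGCT, off=1): starts [19, 32, 54, 61, 74, 131, 175, 193] → cuts [20, 33, 55, 62, 75, 132, 176, 194]

All cut coordinates (distinct, sorted): [4, 18, 20, 25, 33, 49, 55, 62, 67, 75, 81, 87, 93, 112, 117, 129, 132, 140, 151, 168, 171, 176, 192, 194, 205, 217, 227]

Fragment lengths:
  [0,4): 4 bp
  [4,18): 14 bp
  [18,20): 2 bp
  [20,25): 5 bp
  [25,33): 8 bp
  [33,49): 16 bp
  [49,55): 6 bp
  [55,62): 7 bp
  [62,67): 5 bp
  [67,75): 8 bp
  [75,81): 6 bp
  [81,87): 6 bp
  [87,93): 6 bp
  [93,112): 19 bp
  [112,117): 5 bp
  [117,129): 12 bp
  [129,132): 3 bp
  [132,140): 8 bp
  [140,151): 11 bp
  [151,168): 17 bp
  [168,171): 3 bp
  [171,176): 5 bp
  [176,192): 16 bp
  [192,194): 2 bp
  [194,205): 11 bp
  [205,217): 12 bp
  [217,227): 10 bp
  [227,233): 6 bp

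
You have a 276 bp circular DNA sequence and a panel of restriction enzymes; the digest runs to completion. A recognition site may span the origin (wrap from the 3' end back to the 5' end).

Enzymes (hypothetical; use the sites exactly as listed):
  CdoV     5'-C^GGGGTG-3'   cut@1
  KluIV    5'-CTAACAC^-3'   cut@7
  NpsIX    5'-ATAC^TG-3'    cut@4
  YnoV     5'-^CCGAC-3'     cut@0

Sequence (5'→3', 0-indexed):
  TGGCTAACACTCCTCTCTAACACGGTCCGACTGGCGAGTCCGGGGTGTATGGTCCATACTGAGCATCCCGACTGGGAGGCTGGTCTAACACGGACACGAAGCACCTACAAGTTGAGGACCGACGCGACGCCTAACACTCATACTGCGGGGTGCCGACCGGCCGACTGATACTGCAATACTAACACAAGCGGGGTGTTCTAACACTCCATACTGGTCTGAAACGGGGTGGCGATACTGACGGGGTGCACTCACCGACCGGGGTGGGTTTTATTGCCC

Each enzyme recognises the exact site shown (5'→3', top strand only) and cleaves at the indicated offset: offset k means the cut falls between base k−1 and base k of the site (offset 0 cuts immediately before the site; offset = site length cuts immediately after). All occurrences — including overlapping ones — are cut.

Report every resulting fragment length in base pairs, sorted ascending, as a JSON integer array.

[3,3,4,4,6,6,6,7,8,8,11,11,12,13,13,14,15,15,18,19,24,27,29]

Per-enzyme occurrences:
  CdoV (CGGGGTG, off=1): starts [40, 145, 188, 221, 238, 256] → cuts [41, 146, 189, 222, 239, 257]
  KluIV (CTAACAC, off=7): starts [3, 16, 84, 130, 178, 197] → cuts [10, 23, 91, 137, 185, 204]
  NpsIX (ATACTG, off=4): starts [55, 139, 167, 207, 231] → cuts [59, 143, 171, 211, 235]
  YnoV (CCGAC, off=0): starts [26, 67, 118, 152, 160, 251] → cuts [26, 67, 118, 152, 160, 251]

Pooled cuts: [10, 23, 26, 41, 59, 67, 91, 118, 137, 143, 146, 152, 160, 171, 185, 189, 204, 211, 222, 235, 239, 251, 257]

Fragments:
  10→23: 13 bp
  23→26: 3 bp
  26→41: 15 bp
  41→59: 18 bp
  59→67: 8 bp
  67→91: 24 bp
  91→118: 27 bp
  118→137: 19 bp
  137→143: 6 bp
  143→146: 3 bp
  146→152: 6 bp
  152→160: 8 bp
  160→171: 11 bp
  171→185: 14 bp
  185→189: 4 bp
  189→204: 15 bp
  204→211: 7 bp
  211→222: 11 bp
  222→235: 13 bp
  235→239: 4 bp
  239→251: 12 bp
  251→257: 6 bp
  257→10 (wrap): 276-257+10 = 29 bp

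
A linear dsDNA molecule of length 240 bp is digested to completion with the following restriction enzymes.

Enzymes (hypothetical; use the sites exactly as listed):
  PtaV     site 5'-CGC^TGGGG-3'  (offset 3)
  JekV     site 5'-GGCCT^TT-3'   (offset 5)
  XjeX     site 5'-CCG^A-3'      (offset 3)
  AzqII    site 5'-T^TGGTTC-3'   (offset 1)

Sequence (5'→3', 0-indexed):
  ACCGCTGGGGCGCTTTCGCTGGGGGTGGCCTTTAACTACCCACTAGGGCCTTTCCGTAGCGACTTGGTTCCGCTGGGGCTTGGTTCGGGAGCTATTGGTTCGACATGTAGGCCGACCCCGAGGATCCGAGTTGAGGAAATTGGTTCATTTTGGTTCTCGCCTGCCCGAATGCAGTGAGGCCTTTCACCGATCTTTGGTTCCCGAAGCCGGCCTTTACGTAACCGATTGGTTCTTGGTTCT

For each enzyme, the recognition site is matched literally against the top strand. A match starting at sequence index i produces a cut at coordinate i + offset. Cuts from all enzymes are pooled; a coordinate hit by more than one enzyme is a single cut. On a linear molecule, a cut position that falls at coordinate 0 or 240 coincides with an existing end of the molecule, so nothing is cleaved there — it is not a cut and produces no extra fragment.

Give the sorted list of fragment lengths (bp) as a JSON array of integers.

[2,5,5,6,7,7,7,7,8,9,9,10,10,11,12,12,13,14,15,15,17,19,20]

Site scan:
  PtaV CGCTGGGG/3: at [2, 16, 70] ⇒ [5, 19, 73]
  JekV GGCCTTT/5: at [26, 46, 177, 208] ⇒ [31, 51, 182, 213]
  XjeX CCGA/3: at [111, 117, 125, 164, 186, 200, 221] ⇒ [114, 120, 128, 167, 189, 203, 224]
  AzqII TTGGTTC/1: at [63, 79, 94, 139, 149, 193, 225, 232] ⇒ [64, 80, 95, 140, 150, 194, 226, 233]

All cut coordinates (distinct, sorted): [5, 19, 31, 51, 64, 73, 80, 95, 114, 120, 128, 140, 150, 167, 182, 189, 194, 203, 213, 224, 226, 233]

Fragment lengths:
  [0,5): 5 bp
  [5,19): 14 bp
  [19,31): 12 bp
  [31,51): 20 bp
  [51,64): 13 bp
  [64,73): 9 bp
  [73,80): 7 bp
  [80,95): 15 bp
  [95,114): 19 bp
  [114,120): 6 bp
  [120,128): 8 bp
  [128,140): 12 bp
  [140,150): 10 bp
  [150,167): 17 bp
  [167,182): 15 bp
  [182,189): 7 bp
  [189,194): 5 bp
  [194,203): 9 bp
  [203,213): 10 bp
  [213,224): 11 bp
  [224,226): 2 bp
  [226,233): 7 bp
  [233,240): 7 bp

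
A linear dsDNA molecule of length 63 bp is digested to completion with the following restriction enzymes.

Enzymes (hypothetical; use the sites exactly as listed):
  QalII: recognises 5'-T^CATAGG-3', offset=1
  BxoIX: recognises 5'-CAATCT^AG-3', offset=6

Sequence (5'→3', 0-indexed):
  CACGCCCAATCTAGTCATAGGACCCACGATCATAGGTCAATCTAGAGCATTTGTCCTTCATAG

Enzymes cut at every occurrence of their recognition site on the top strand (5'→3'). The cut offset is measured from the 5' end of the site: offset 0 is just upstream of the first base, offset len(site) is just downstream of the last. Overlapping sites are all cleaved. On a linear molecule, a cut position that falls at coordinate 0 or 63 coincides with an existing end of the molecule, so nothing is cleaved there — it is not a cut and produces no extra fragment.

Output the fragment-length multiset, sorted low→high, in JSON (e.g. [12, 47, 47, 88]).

Site scan:
  QalII (TCATAGG, off=1): starts [14, 29] → cuts [15, 30]
  BxoIX (CAATCTAG, off=6): starts [6, 37] → cuts [12, 43]

All cut coordinates (distinct, sorted): [12, 15, 30, 43]

Fragment lengths:
  [0,12): 12 bp
  [12,15): 3 bp
  [15,30): 15 bp
  [30,43): 13 bp
  [43,63): 20 bp

[3,12,13,15,20]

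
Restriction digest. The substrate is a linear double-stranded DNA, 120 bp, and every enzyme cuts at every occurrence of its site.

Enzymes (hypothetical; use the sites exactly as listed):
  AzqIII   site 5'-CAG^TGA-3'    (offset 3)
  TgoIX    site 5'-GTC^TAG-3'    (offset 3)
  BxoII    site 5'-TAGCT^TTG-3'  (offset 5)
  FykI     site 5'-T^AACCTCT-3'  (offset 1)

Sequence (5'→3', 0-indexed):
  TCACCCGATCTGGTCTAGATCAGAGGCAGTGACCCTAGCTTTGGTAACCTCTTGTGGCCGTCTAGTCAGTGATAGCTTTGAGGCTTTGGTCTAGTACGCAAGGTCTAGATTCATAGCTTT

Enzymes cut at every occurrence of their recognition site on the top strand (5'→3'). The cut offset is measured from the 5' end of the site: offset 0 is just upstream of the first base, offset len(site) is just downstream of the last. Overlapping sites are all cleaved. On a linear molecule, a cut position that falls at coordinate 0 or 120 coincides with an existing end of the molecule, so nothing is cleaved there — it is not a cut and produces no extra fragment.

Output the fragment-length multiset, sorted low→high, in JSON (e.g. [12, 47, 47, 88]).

[5,7,8,11,14,14,14,15,15,17]

Site scan:
  AzqIII CAGTGA/3: at [26, 66] ⇒ [29, 69]
  TgoIX GTCTAG/3: at [12, 59, 88, 102] ⇒ [15, 62, 91, 105]
  BxoII TAGCTTTG/5: at [35, 72] ⇒ [40, 77]
  FykI TAACCTCT/1: at [44] ⇒ [45]

All cut coordinates (distinct, sorted): [15, 29, 40, 45, 62, 69, 77, 91, 105]

Fragments:
  [0,15): 15 bp
  [15,29): 14 bp
  [29,40): 11 bp
  [40,45): 5 bp
  [45,62): 17 bp
  [62,69): 7 bp
  [69,77): 8 bp
  [77,91): 14 bp
  [91,105): 14 bp
  [105,120): 15 bp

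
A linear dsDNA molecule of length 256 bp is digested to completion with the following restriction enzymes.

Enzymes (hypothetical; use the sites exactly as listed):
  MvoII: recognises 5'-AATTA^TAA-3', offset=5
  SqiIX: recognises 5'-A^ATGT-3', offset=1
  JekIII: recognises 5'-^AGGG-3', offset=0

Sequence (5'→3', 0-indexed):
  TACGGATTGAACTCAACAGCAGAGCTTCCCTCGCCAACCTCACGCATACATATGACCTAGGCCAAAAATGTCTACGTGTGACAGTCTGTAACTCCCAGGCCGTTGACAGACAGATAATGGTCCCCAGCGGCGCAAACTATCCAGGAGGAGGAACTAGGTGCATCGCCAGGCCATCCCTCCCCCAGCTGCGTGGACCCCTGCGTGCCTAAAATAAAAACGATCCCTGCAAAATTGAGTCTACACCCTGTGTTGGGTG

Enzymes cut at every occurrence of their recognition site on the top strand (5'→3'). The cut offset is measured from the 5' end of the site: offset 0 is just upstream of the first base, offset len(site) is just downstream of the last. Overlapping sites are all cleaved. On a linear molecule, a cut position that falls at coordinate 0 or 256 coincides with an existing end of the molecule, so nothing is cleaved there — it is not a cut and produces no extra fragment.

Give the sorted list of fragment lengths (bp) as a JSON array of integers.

Per-enzyme occurrences:
  MvoII (AATTATAA, off=5): no sites
  SqiIX (AATGT, off=1): starts [66] → cuts [67]
  JekIII (AGGG, off=0): no sites

All cut coordinates (distinct, sorted): [67]

Fragments:
  [0,67): 67 bp
  [67,256): 189 bp

[67,189]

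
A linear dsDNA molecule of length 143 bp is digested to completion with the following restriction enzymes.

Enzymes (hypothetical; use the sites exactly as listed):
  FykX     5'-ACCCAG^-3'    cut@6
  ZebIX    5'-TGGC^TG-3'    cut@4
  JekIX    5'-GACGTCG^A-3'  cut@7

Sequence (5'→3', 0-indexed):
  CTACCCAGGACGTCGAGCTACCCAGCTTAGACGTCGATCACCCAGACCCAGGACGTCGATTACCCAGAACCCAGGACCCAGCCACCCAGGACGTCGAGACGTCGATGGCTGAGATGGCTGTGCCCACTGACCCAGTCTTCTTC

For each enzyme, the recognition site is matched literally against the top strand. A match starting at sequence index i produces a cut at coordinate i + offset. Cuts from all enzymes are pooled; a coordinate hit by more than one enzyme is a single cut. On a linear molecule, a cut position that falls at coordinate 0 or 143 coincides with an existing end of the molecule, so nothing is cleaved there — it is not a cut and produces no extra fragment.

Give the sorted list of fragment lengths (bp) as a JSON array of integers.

[5,6,7,7,7,7,7,8,8,8,8,9,9,9,10,11,17]

Site scan:
  FykX ACCCAG/6: at [2, 19, 39, 45, 61, 68, 75, 83, 129] ⇒ [8, 25, 45, 51, 67, 74, 81, 89, 135]
  ZebIX TGGCTG/4: at [105, 114] ⇒ [109, 118]
  JekIX GACGTCGA/7: at [8, 29, 51, 89, 97] ⇒ [15, 36, 58, 96, 104]

Pooled cuts: [8, 15, 25, 36, 45, 51, 58, 67, 74, 81, 89, 96, 104, 109, 118, 135]

Fragments:
  [0,8): 8 bp
  [8,15): 7 bp
  [15,25): 10 bp
  [25,36): 11 bp
  [36,45): 9 bp
  [45,51): 6 bp
  [51,58): 7 bp
  [58,67): 9 bp
  [67,74): 7 bp
  [74,81): 7 bp
  [81,89): 8 bp
  [89,96): 7 bp
  [96,104): 8 bp
  [104,109): 5 bp
  [109,118): 9 bp
  [118,135): 17 bp
  [135,143): 8 bp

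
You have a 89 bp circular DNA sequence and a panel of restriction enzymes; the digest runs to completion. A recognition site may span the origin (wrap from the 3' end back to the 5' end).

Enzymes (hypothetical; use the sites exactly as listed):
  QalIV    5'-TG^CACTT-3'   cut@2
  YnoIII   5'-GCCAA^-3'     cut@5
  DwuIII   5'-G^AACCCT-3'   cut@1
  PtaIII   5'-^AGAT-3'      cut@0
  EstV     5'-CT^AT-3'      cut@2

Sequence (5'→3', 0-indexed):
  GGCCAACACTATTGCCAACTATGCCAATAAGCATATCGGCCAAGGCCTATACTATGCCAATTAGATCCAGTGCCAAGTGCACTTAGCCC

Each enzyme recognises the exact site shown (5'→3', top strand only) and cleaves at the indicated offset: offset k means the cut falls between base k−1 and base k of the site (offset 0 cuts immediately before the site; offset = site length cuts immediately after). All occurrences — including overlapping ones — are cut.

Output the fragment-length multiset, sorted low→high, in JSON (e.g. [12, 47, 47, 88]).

Site scan:
  QalIV TGCACTT/2: at [77] ⇒ [79]
  YnoIII GCCAA/5: at [1, 13, 22, 38, 55, 71] ⇒ [6, 18, 27, 43, 60, 76]
  DwuIII (GAACCCT, off=1): no sites
  PtaIII AGAT/0: at [62] ⇒ [62]
  EstV CTAT/2: at [8, 18, 46, 51] ⇒ [10, 20, 48, 53]

Pooled cuts: [6, 10, 18, 20, 27, 43, 48, 53, 60, 62, 76, 79]

Fragments:
  6→10: 4 bp
  10→18: 8 bp
  18→20: 2 bp
  20→27: 7 bp
  27→43: 16 bp
  43→48: 5 bp
  48→53: 5 bp
  53→60: 7 bp
  60→62: 2 bp
  62→76: 14 bp
  76→79: 3 bp
  79→6 (wrap): 89-79+6 = 16 bp

[2,2,3,4,5,5,7,7,8,14,16,16]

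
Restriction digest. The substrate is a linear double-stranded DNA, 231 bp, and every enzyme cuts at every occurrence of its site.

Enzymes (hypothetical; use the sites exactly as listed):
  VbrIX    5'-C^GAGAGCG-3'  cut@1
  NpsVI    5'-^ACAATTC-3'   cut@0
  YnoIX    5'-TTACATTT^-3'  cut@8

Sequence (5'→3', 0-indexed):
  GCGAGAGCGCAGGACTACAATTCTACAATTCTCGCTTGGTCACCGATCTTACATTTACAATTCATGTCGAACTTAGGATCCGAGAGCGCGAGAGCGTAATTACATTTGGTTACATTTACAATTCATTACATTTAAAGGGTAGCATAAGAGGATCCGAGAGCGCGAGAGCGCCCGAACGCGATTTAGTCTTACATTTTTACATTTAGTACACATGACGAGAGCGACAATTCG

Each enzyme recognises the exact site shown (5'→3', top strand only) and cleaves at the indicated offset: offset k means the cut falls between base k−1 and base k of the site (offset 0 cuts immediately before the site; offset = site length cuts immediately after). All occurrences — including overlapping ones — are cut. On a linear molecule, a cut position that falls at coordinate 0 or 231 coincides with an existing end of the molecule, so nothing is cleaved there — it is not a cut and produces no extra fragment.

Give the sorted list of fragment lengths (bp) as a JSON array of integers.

Per-enzyme occurrences:
  VbrIX CGAGAGCG/1: at [1, 80, 88, 154, 162, 215] ⇒ [2, 81, 89, 155, 163, 216]
  NpsVI ACAATTC/0: at [16, 24, 56, 117, 223] ⇒ [16, 24, 56, 117, 223]
  YnoIX TTACATTT/8: at [48, 99, 109, 125, 188, 196] ⇒ [56, 107, 117, 133, 196, 204]

Pooled cuts: [2, 16, 24, 56, 81, 89, 107, 117, 133, 155, 163, 196, 204, 216, 223]

Fragments:
  [0,2): 2 bp
  [2,16): 14 bp
  [16,24): 8 bp
  [24,56): 32 bp
  [56,81): 25 bp
  [81,89): 8 bp
  [89,107): 18 bp
  [107,117): 10 bp
  [117,133): 16 bp
  [133,155): 22 bp
  [155,163): 8 bp
  [163,196): 33 bp
  [196,204): 8 bp
  [204,216): 12 bp
  [216,223): 7 bp
  [223,231): 8 bp

[2,7,8,8,8,8,8,10,12,14,16,18,22,25,32,33]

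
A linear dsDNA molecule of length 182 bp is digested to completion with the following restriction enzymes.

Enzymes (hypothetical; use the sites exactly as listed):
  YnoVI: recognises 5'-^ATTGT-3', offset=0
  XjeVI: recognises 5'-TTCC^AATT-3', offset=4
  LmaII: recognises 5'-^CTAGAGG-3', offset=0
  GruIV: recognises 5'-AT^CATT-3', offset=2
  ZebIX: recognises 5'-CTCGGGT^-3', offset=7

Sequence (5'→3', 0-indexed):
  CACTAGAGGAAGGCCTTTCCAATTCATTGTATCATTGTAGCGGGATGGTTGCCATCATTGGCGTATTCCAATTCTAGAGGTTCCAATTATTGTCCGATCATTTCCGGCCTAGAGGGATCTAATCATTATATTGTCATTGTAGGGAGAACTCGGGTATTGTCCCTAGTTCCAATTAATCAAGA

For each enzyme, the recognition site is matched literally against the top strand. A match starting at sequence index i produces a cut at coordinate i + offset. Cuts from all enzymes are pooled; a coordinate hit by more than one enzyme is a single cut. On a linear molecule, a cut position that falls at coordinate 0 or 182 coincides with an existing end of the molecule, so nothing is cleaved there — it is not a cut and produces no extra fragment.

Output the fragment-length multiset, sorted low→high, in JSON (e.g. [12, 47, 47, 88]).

Scan for sites:
  YnoVI (ATTGT, off=0): starts [25, 33, 88, 129, 135, 155] → cuts [25, 33, 88, 129, 135, 155]
  XjeVI (TTCCAATT, off=4): starts [16, 65, 80, 166] → cuts [20, 69, 84, 170]
  LmaII (CTAGAGG, off=0): starts [2, 73, 108] → cuts [2, 73, 108]
  GruIV (ATCATT, off=2): starts [30, 53, 96, 121] → cuts [32, 55, 98, 123]
  ZebIX (CTCGGGT, off=7): starts [148] → cuts [155]

All cut coordinates (distinct, sorted): [2, 20, 25, 32, 33, 55, 69, 73, 84, 88, 98, 108, 123, 129, 135, 155, 170]

Fragments:
  [0,2): 2 bp
  [2,20): 18 bp
  [20,25): 5 bp
  [25,32): 7 bp
  [32,33): 1 bp
  [33,55): 22 bp
  [55,69): 14 bp
  [69,73): 4 bp
  [73,84): 11 bp
  [84,88): 4 bp
  [88,98): 10 bp
  [98,108): 10 bp
  [108,123): 15 bp
  [123,129): 6 bp
  [129,135): 6 bp
  [135,155): 20 bp
  [155,170): 15 bp
  [170,182): 12 bp

[1,2,4,4,5,6,6,7,10,10,11,12,14,15,15,18,20,22]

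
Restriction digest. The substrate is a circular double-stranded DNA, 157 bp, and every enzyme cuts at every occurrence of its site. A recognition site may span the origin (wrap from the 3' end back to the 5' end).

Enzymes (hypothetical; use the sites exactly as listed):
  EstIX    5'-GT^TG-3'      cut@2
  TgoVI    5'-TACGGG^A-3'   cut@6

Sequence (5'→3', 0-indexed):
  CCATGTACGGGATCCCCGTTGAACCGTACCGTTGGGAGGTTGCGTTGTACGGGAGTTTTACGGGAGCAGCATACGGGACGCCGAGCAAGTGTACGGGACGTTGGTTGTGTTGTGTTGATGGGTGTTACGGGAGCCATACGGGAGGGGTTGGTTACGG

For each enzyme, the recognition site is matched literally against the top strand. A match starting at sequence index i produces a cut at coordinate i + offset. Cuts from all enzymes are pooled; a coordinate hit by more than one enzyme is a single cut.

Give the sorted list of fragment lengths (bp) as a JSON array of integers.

[4,4,5,5,5,6,8,8,8,11,11,13,13,16,20,20]

Scan for sites:
  EstIX GTTG/2: at [17, 30, 38, 43, 99, 103, 108, 113, 146] ⇒ [19, 32, 40, 45, 101, 105, 110, 115, 148]
  TgoVI TACGGGA/6: at [5, 47, 58, 71, 91, 125, 136] ⇒ [11, 53, 64, 77, 97, 131, 142]

Pooled cuts: [11, 19, 32, 40, 45, 53, 64, 77, 97, 101, 105, 110, 115, 131, 142, 148]

Fragments:
  11→19: 8 bp
  19→32: 13 bp
  32→40: 8 bp
  40→45: 5 bp
  45→53: 8 bp
  53→64: 11 bp
  64→77: 13 bp
  77→97: 20 bp
  97→101: 4 bp
  101→105: 4 bp
  105→110: 5 bp
  110→115: 5 bp
  115→131: 16 bp
  131→142: 11 bp
  142→148: 6 bp
  148→11 (wrap): 157-148+11 = 20 bp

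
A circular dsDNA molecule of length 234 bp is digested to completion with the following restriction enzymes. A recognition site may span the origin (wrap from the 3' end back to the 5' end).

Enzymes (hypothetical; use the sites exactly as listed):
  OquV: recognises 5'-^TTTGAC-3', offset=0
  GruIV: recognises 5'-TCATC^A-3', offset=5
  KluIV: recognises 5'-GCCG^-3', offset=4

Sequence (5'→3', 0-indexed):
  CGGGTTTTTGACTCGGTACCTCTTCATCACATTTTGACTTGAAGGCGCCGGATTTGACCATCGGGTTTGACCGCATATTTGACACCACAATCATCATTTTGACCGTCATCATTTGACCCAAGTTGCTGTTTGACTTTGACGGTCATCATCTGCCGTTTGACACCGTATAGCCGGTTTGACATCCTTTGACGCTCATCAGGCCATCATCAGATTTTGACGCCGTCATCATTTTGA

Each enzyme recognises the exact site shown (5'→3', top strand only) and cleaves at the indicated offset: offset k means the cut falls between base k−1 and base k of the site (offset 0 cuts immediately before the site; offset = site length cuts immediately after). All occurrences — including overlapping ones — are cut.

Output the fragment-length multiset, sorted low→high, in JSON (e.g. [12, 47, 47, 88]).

Per-enzyme occurrences:
  OquV (TTTGAC, off=0): starts [6, 32, 52, 65, 77, 97, 111, 128, 134, 155, 174, 184, 212, 229] → cuts [6, 32, 52, 65, 77, 97, 111, 128, 134, 155, 174, 184, 212, 229]
  GruIV (TCATCA, off=5): starts [23, 90, 105, 142, 192, 203, 222] → cuts [28, 95, 110, 147, 197, 208, 227]
  KluIV (GCCG, off=4): starts [46, 151, 169, 218] → cuts [50, 155, 173, 222]

Pooled cuts: [6, 28, 32, 50, 52, 65, 77, 95, 97, 110, 111, 128, 134, 147, 155, 173, 174, 184, 197, 208, 212, 222, 227, 229]

Fragments:
  6→28: 22 bp
  28→32: 4 bp
  32→50: 18 bp
  50→52: 2 bp
  52→65: 13 bp
  65→77: 12 bp
  77→95: 18 bp
  95→97: 2 bp
  97→110: 13 bp
  110→111: 1 bp
  111→128: 17 bp
  128→134: 6 bp
  134→147: 13 bp
  147→155: 8 bp
  155→173: 18 bp
  173→174: 1 bp
  174→184: 10 bp
  184→197: 13 bp
  197→208: 11 bp
  208→212: 4 bp
  212→222: 10 bp
  222→227: 5 bp
  227→229: 2 bp
  229→6 (wrap): 234-229+6 = 11 bp

[1,1,2,2,2,4,4,5,6,8,10,10,11,11,12,13,13,13,13,17,18,18,18,22]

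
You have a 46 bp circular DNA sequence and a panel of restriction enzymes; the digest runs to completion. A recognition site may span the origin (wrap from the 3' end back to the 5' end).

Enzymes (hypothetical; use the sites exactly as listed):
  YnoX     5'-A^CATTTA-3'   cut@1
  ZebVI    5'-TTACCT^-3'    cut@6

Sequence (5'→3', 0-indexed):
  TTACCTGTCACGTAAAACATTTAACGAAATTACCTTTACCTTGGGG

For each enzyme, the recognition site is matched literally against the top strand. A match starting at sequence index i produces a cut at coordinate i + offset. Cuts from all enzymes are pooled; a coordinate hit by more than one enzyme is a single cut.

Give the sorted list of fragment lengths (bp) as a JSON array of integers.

[6,11,11,18]

Site scan:
  YnoX ACATTTA/1: at [16] ⇒ [17]
  ZebVI TTACCT/6: at [0, 29, 35] ⇒ [6, 35, 41]

Pooled cuts: [6, 17, 35, 41]

Fragment lengths:
  6→17: 11 bp
  17→35: 18 bp
  35→41: 6 bp
  41→6 (wrap): 46-41+6 = 11 bp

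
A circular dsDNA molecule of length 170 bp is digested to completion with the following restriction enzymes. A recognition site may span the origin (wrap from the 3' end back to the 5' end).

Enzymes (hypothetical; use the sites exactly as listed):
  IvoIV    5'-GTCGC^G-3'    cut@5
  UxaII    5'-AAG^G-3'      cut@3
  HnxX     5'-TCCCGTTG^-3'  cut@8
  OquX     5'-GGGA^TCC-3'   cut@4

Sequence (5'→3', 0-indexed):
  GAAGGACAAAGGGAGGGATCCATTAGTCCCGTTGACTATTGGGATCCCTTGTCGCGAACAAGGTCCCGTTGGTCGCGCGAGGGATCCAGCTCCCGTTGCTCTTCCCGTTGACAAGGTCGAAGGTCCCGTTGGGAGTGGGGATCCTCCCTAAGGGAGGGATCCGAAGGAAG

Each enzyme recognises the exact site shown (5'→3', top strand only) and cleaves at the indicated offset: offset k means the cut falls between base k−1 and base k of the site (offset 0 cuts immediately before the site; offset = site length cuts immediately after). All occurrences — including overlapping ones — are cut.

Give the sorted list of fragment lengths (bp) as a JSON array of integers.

Site scan:
  IvoIV (GTCGCG, off=5): starts [50, 71] → cuts [55, 76]
  UxaII (AAGG, off=3): starts [1, 8, 59, 112, 119, 149, 163, 167] → cuts [0, 4, 11, 62, 115, 122, 152, 166]
  HnxX (TCCCGTTG, off=8): starts [26, 63, 90, 102, 123] → cuts [34, 71, 98, 110, 131]
  OquX (GGGATCC, off=4): starts [14, 40, 80, 137, 155] → cuts [18, 44, 84, 141, 159]

All cut coordinates (distinct, sorted): [0, 4, 11, 18, 34, 44, 55, 62, 71, 76, 84, 98, 110, 115, 122, 131, 141, 152, 159, 166]

Fragments:
  0→4: 4 bp
  4→11: 7 bp
  11→18: 7 bp
  18→34: 16 bp
  34→44: 10 bp
  44→55: 11 bp
  55→62: 7 bp
  62→71: 9 bp
  71→76: 5 bp
  76→84: 8 bp
  84→98: 14 bp
  98→110: 12 bp
  110→115: 5 bp
  115→122: 7 bp
  122→131: 9 bp
  131→141: 10 bp
  141→152: 11 bp
  152→159: 7 bp
  159→166: 7 bp
  166→0 (wrap): 170-166+0 = 4 bp

[4,4,5,5,7,7,7,7,7,7,8,9,9,10,10,11,11,12,14,16]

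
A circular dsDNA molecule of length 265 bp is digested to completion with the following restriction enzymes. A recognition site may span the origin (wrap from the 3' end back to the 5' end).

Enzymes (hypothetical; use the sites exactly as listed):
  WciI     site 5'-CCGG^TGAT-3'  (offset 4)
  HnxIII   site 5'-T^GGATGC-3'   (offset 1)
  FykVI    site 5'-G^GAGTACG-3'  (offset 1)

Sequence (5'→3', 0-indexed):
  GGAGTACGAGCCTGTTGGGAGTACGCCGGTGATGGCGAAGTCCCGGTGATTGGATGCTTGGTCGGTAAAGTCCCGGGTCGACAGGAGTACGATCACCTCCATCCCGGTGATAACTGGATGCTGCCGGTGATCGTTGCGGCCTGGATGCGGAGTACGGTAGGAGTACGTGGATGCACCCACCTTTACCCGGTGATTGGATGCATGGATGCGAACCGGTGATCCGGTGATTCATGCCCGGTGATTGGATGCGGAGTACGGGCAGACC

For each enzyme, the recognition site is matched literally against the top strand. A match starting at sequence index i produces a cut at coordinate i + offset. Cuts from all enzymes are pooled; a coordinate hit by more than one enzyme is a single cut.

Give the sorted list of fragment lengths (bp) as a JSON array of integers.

[5,5,5,7,7,8,8,8,8,11,11,12,13,14,15,16,17,17,22,23,33]

Per-enzyme occurrences:
  WciI CCGGTGAT/4: at [25, 42, 103, 123, 186, 212, 220, 234] ⇒ [29, 46, 107, 127, 190, 216, 224, 238]
  HnxIII TGGATGC/1: at [50, 114, 141, 167, 194, 202, 242] ⇒ [51, 115, 142, 168, 195, 203, 243]
  FykVI GGAGTACG/1: at [0, 17, 83, 148, 159, 249] ⇒ [1, 18, 84, 149, 160, 250]

All cut coordinates (distinct, sorted): [1, 18, 29, 46, 51, 84, 107, 115, 127, 142, 149, 160, 168, 190, 195, 203, 216, 224, 238, 243, 250]

Fragment lengths:
  1→18: 17 bp
  18→29: 11 bp
  29→46: 17 bp
  46→51: 5 bp
  51→84: 33 bp
  84→107: 23 bp
  107→115: 8 bp
  115→127: 12 bp
  127→142: 15 bp
  142→149: 7 bp
  149→160: 11 bp
  160→168: 8 bp
  168→190: 22 bp
  190→195: 5 bp
  195→203: 8 bp
  203→216: 13 bp
  216→224: 8 bp
  224→238: 14 bp
  238→243: 5 bp
  243→250: 7 bp
  250→1 (wrap): 265-250+1 = 16 bp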